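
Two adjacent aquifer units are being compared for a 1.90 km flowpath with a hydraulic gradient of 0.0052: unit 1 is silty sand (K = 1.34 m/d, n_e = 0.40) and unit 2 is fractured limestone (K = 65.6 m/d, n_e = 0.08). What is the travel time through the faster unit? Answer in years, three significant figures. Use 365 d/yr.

Unit 1 (silty sand): v = 1.34×0.0052/0.40 = 0.01742 m/d, t = 1900/0.01742 = 109100 d
Unit 2 (fractured limestone): v = 65.6×0.0052/0.08 = 4.264 m/d, t = 1900/4.264 = 445.6 d
Faster: 445.6 d / 365 = 1.22 yr

1.22 years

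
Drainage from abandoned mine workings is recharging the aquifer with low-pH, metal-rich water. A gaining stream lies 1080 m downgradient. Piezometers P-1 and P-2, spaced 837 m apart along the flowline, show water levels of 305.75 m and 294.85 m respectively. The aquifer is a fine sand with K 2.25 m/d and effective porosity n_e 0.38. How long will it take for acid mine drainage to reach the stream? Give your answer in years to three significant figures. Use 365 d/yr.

38.4 years

Hydraulic gradient i = (305.75 − 294.85) / 837 = 10.90 / 837 = 0.01302
Darcy flux q = K·i = 2.25 × 0.01302 = 0.02930 m/d
Average linear velocity = 0.02930 / 0.38 = 0.07711 m/d
t = L / v = 1080 / 0.07711 = 14010 d
   = 14010 / 365 = 38.4 yr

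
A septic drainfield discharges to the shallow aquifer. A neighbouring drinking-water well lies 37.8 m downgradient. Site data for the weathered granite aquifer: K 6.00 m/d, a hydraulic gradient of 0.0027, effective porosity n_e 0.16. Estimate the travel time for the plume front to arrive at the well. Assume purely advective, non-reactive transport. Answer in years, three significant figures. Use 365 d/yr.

Specific discharge q = 6.00 × 0.0027 = 0.01620 m/d
Average linear velocity = 0.01620 / 0.16 = 0.1012 m/d
t = L / v = 37.8 / 0.1012 = 373.3 d
   = 373.3 / 365 = 1.02 yr

1.02 years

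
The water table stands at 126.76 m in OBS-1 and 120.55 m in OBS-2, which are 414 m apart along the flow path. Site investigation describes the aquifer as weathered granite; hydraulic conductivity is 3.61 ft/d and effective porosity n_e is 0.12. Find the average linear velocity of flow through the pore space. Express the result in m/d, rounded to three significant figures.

Hydraulic gradient i = (126.76 − 120.55) / 414 = 6.21 / 414 = 0.01500
K = 3.61 ft/d × 0.3048 = 1.100 m/d
Darcy flux q = K·i = 1.100 × 0.01500 = 0.01650 m/d
v_s = q/n_e = 0.01650/0.12 = 0.1375 m/d

0.138 m/d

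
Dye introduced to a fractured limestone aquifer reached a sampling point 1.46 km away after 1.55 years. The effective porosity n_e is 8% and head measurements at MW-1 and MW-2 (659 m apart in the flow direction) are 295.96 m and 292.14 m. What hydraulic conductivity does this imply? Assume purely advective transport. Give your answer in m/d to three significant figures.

35.6 m/d

Hydraulic gradient i = (295.96 − 292.14) / 659 = 3.82 / 659 = 0.005797
t = 1.55 years = 565.8 d
L = 1.46 km = 1460 m
v = L / t = 1460 / 565.8 = 2.581 m/d
K = v · n / i = 2.581 × 0.08 / 0.005797 = 35.6 m/d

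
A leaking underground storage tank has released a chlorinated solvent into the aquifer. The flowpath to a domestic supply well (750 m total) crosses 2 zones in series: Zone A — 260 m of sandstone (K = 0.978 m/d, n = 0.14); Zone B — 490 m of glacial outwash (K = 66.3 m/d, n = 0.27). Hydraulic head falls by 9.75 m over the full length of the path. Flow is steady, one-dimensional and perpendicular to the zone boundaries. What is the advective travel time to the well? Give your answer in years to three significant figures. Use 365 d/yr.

13.0 years

Steady 1-D flow in series ⇒ the Darcy flux q is identical in every zone and the zone head losses add (resistances L/K in series).
Σ(L/K) = 260/0.978 + 490/66.3 = 265.8 + 7.391 = 273.2 d
q = ΔH / Σ(L/K) = 9.75 / 273.2 = 0.03568 m/d (same in every zone)
Zone A: v = q/n = 0.03568/0.14 = 0.2549 m/d → t_A = 260/0.2549 = 1020 d
Zone B: v = q/n = 0.03568/0.27 = 0.1322 m/d → t_B = 490/0.1322 = 3708 d
Total t = 1020 + 3708 = 4728 d
   = 4728 / 365 = 13.0 yr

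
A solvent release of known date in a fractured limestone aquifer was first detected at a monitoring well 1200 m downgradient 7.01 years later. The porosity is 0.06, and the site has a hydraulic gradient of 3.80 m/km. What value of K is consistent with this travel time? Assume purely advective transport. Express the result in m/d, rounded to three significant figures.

7.41 m/d

t = 7.01 years = 2559 d
v = L / t = 1200 / 2559 = 0.4690 m/d
K = v · n / i = 0.4690 × 0.06 / 0.0038 = 7.41 m/d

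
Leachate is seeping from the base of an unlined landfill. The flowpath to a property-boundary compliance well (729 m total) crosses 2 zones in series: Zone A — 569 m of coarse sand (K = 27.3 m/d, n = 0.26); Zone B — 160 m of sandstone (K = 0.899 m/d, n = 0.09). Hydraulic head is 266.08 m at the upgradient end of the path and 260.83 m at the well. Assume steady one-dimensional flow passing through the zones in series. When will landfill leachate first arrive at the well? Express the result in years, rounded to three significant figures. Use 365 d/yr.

Total head drop ΔH = 266.08 − 260.83 = 5.25 m
Continuity: the same q passes through each zone, so ΔH = q·Σ(L_j/K_j) — the zones act as resistances in series.
Σ(L/K) = 569/27.3 + 160/0.899 = 20.84 + 178.0 = 198.8 d
q = ΔH / Σ(L/K) = 5.25 / 198.8 = 0.02641 m/d (same in every zone)
Zone A: v = q/n = 0.02641/0.26 = 0.1016 m/d → t_A = 569/0.1016 = 5603 d
Zone B: v = q/n = 0.02641/0.09 = 0.2934 m/d → t_B = 160/0.2934 = 545.3 d
Total t = 5603 + 545.3 = 6148 d
   = 6148 / 365 = 16.8 yr

16.8 years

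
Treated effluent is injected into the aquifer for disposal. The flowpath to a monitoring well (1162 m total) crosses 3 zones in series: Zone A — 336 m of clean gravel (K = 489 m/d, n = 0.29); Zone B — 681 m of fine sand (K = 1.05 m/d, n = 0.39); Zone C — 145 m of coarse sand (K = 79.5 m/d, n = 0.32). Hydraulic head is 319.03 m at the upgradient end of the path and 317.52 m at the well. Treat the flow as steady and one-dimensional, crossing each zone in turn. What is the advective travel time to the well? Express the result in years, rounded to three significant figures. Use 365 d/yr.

484 years

Total head drop ΔH = 319.03 − 317.52 = 1.51 m
Steady 1-D flow in series ⇒ the Darcy flux q is identical in every zone and the zone head losses add (resistances L/K in series).
Σ(L/K) = 336/489 + 681/1.05 + 145/79.5 = 0.6871 + 648.6 + 1.824 = 651.1 d
q = ΔH / Σ(L/K) = 1.51 / 651.1 = 0.002319 m/d (same in every zone)
Zone A: v = q/n = 0.002319/0.29 = 0.007997 m/d → t_A = 336/0.007997 = 42010 d
Zone B: v = q/n = 0.002319/0.39 = 0.005947 m/d → t_B = 681/0.005947 = 114500 d
Zone C: v = q/n = 0.002319/0.32 = 0.007248 m/d → t_C = 145/0.007248 = 20010 d
Total t = 42010 + 114500 + 20010 = 176500 d
   = 176500 / 365 = 484 yr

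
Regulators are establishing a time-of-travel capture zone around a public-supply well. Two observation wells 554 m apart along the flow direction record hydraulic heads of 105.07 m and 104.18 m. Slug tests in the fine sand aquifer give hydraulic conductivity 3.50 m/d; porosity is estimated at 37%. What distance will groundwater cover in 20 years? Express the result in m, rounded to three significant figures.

111 m

Hydraulic gradient i = (105.07 − 104.18) / 554 = 0.89 / 554 = 0.001606
q = Ki = 3.50 × 0.001606 = 0.005623 m/d
v = Ki/n = 3.50·0.001606/0.37 = 0.01520 m/d
T = 20 yr × 365 = 7300 d
L = v × T = 0.01520 × 7300 = 110.9 m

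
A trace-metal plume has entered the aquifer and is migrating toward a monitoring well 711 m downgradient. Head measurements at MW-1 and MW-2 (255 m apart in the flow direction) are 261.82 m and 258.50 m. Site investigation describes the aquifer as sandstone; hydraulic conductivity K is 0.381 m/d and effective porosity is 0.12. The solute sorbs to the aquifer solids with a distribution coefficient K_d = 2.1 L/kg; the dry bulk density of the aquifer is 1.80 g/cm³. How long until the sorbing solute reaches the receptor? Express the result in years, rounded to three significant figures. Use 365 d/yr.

Hydraulic gradient i = (261.82 − 258.50) / 255 = 3.32 / 255 = 0.01302
Darcy flux q = K·i = 0.381 × 0.01302 = 0.004960 m/d
v_s = q/n_e = 0.004960/0.12 = 0.04134 m/d
Retardation R = 1 + ρ_b·K_d/n = 1 + 1.80×2.1/0.12 = 32.50
Contaminant velocity v_c = v/R = 0.04134/32.50 = 0.001272 m/d
t = L/v_c = 711/0.001272 = 559000 d
   = 559000/365 = 1530 yr

1530 years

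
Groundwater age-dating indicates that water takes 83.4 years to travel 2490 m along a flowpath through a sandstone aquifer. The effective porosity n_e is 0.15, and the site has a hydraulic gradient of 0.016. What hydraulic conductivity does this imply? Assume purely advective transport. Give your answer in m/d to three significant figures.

t = 83.4 years = 30440 d
v = L / t = 2490 / 30440 = 0.08180 m/d
K = v · n / i = 0.08180 × 0.15 / 0.016 = 0.767 m/d

0.767 m/d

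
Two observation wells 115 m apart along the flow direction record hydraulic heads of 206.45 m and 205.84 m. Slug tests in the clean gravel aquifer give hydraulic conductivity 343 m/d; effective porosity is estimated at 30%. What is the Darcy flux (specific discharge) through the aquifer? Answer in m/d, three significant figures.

1.82 m/d

Hydraulic gradient i = (206.45 − 205.84) / 115 = 0.61 / 115 = 0.005304
Specific discharge q = 343 × 0.005304 = 1.819 m/d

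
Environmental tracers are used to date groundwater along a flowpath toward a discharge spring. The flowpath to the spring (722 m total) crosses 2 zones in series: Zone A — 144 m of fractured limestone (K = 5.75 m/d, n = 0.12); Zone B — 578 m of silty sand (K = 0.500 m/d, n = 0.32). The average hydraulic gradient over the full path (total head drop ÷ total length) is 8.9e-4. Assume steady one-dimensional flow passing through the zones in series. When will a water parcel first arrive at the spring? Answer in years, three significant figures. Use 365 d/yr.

Steady 1-D flow in series ⇒ the Darcy flux q is identical in every zone and the zone head losses add (resistances L/K in series).
Σ(L/K) = 144/5.75 + 578/0.500 = 25.04 + 1156 = 1181 d
K_eq = L_total / Σ(L/K) = 722 / 1181 = 0.6113 m/d
q = K_eq · i = 0.6113 × 8.9e-4 = 5.441e-4 m/d (same in every zone)
Zone A: v = q/n = 5.441e-4/0.12 = 0.004534 m/d → t_A = 144/0.004534 = 31760 d
Zone B: v = q/n = 5.441e-4/0.32 = 0.001700 m/d → t_B = 578/0.001700 = 340000 d
Total t = 31760 + 340000 = 371700 d
   = 371700 / 365 = 1020 yr

1020 years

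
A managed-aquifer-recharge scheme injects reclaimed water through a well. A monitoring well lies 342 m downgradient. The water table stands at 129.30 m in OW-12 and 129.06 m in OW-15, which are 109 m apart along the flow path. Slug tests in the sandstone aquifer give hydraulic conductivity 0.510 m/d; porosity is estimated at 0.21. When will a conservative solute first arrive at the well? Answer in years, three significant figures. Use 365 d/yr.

175 years

Hydraulic gradient i = (129.30 − 129.06) / 109 = 0.24 / 109 = 0.002202
q = Ki = 0.510 × 0.002202 = 0.001123 m/d
Average linear velocity = 0.001123 / 0.21 = 0.005347 m/d
t = L / v = 342 / 0.005347 = 63960 d
   = 63960 / 365 = 175 yr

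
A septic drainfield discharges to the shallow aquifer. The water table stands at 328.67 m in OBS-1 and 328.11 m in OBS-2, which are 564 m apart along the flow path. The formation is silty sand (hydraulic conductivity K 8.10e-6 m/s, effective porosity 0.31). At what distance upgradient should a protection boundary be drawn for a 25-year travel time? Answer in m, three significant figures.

20.5 m

Hydraulic gradient i = (328.67 − 328.11) / 564 = 0.56 / 564 = 9.929e-4
K = 8.10e-6 m/s × 86400 s/d = 0.6998 m/d
Darcy flux q = K·i = 0.6998 × 9.929e-4 = 6.949e-4 m/d
v_s = q/n_e = 6.949e-4/0.31 = 0.002242 m/d
T = 25 yr × 365 = 9125 d
L = v × T = 0.002242 × 9125 = 20.45 m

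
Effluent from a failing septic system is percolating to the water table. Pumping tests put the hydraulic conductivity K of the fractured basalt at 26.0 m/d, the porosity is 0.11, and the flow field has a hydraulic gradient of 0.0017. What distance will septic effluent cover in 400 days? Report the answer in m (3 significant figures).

Specific discharge q = 26.0 × 0.0017 = 0.04420 m/d
v = Ki/n = 26.0·0.0017/0.11 = 0.4018 m/d
L = v × T = 0.4018 × 400 = 160.7 m

161 m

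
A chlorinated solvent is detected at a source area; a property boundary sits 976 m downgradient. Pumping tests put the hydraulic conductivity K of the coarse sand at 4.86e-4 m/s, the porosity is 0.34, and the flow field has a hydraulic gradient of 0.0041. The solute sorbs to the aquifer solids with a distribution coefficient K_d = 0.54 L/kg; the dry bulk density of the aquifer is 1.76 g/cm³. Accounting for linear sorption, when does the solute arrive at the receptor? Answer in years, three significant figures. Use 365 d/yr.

20.0 years

K = 4.86e-4 m/s × 86400 s/d = 41.99 m/d
q = Ki = 41.99 × 0.0041 = 0.1722 m/d
Average linear velocity = 0.1722 / 0.34 = 0.5064 m/d
Retardation R = 1 + ρ_b·K_d/n = 1 + 1.76×0.54/0.34 = 3.795
Contaminant velocity v_c = v/R = 0.5064/3.795 = 0.1334 m/d
t = L/v_c = 976/0.1334 = 7315 d
   = 7315/365 = 20.0 yr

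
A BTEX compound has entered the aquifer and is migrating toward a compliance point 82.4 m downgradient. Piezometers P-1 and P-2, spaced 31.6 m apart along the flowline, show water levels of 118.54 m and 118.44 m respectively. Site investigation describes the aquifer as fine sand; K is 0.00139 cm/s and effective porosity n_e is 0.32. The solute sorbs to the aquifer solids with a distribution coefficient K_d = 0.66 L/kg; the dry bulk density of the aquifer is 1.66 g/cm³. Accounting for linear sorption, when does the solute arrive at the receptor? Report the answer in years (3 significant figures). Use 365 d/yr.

84.1 years

Hydraulic gradient i = (118.54 − 118.44) / 31.6 = 0.10 / 31.6 = 0.003165
K = 0.00139 cm/s × 864 = 1.201 m/d
Darcy flux q = K·i = 1.201 × 0.003165 = 0.003801 m/d
Average linear velocity = 0.003801 / 0.32 = 0.01188 m/d
Retardation R = 1 + ρ_b·K_d/n = 1 + 1.66×0.66/0.32 = 4.424
Contaminant velocity v_c = v/R = 0.01188/4.424 = 0.002685 m/d
t = L/v_c = 82.4/0.002685 = 30690 d
   = 30690/365 = 84.1 yr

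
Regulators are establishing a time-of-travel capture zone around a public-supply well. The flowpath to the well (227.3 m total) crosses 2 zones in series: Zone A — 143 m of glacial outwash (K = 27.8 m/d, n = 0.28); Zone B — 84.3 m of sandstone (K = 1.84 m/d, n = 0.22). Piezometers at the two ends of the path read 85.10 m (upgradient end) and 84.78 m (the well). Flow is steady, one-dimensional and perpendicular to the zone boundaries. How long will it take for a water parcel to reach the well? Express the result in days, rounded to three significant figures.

Total head drop ΔH = 85.10 − 84.78 = 0.32 m
Continuity: the same q passes through each zone, so ΔH = q·Σ(L_j/K_j) — the zones act as resistances in series.
Σ(L/K) = 143/27.8 + 84.3/1.84 = 5.144 + 45.82 = 50.96 d
q = ΔH / Σ(L/K) = 0.32 / 50.96 = 0.006280 m/d (same in every zone)
Zone A: v = q/n = 0.006280/0.28 = 0.02243 m/d → t_A = 143/0.02243 = 6376 d
Zone B: v = q/n = 0.006280/0.22 = 0.02854 m/d → t_B = 84.3/0.02854 = 2953 d
Total t = 6376 + 2953 = 9330 d

9330 days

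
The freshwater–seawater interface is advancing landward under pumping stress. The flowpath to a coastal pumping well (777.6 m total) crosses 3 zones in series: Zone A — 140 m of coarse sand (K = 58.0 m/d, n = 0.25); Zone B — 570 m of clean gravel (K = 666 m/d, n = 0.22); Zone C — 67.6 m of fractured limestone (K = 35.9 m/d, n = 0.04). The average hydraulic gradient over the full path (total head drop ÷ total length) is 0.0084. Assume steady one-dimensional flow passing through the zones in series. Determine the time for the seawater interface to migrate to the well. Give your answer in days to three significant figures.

Steady 1-D flow in series ⇒ the Darcy flux q is identical in every zone and the zone head losses add (resistances L/K in series).
Σ(L/K) = 140/58.0 + 570/666 + 67.6/35.9 = 2.414 + 0.8559 + 1.883 = 5.153 d
K_eq = L_total / Σ(L/K) = 777.6 / 5.153 = 150.9 m/d
q = K_eq · i = 150.9 × 0.0084 = 1.268 m/d (same in every zone)
Zone A: v = q/n = 1.268/0.25 = 5.071 m/d → t_A = 140/5.071 = 27.61 d
Zone B: v = q/n = 1.268/0.22 = 5.762 m/d → t_B = 570/5.762 = 98.92 d
Zone C: v = q/n = 1.268/0.04 = 31.69 m/d → t_C = 67.6/31.69 = 2.133 d
Total t = 27.61 + 98.92 + 2.133 = 128.7 d

129 days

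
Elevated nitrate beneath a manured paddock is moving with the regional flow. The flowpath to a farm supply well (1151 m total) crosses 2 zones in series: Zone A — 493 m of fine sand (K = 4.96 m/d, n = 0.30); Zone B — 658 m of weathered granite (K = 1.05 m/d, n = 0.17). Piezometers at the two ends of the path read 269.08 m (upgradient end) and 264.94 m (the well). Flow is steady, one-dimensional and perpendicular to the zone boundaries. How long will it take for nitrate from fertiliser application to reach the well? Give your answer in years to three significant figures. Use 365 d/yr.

125 years

Total head drop ΔH = 269.08 − 264.94 = 4.14 m
Continuity: the same q passes through each zone, so ΔH = q·Σ(L_j/K_j) — the zones act as resistances in series.
Σ(L/K) = 493/4.96 + 658/1.05 = 99.40 + 626.7 = 726.1 d
q = ΔH / Σ(L/K) = 4.14 / 726.1 = 0.005702 m/d (same in every zone)
Zone A: v = q/n = 0.005702/0.30 = 0.01901 m/d → t_A = 493/0.01901 = 25940 d
Zone B: v = q/n = 0.005702/0.17 = 0.03354 m/d → t_B = 658/0.03354 = 19620 d
Total t = 25940 + 19620 = 45560 d
   = 45560 / 365 = 125 yr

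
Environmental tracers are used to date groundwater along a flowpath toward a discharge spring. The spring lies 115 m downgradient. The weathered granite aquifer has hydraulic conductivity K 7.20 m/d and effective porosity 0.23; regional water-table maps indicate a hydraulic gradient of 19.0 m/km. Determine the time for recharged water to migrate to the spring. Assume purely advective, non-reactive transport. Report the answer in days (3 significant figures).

Specific discharge q = 7.20 × 0.019 = 0.1368 m/d
v_s = q/n_e = 0.1368/0.23 = 0.5948 m/d
t = L / v = 115 / 0.5948 = 193.3 d

193 days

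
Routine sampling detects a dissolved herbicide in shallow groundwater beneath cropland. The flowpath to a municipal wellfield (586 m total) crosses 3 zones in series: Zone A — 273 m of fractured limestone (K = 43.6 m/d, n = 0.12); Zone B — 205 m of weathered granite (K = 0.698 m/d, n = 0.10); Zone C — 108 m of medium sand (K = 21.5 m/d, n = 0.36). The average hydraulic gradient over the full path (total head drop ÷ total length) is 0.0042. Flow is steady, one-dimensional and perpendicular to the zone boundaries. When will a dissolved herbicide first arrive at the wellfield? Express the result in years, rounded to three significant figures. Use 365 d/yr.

Continuity: the same q passes through each zone, so ΔH = q·Σ(L_j/K_j) — the zones act as resistances in series.
Σ(L/K) = 273/43.6 + 205/0.698 + 108/21.5 = 6.261 + 293.7 + 5.023 = 305.0 d
K_eq = L_total / Σ(L/K) = 586 / 305.0 = 1.921 m/d
q = K_eq · i = 1.921 × 0.0042 = 0.008070 m/d (same in every zone)
Zone A: v = q/n = 0.008070/0.12 = 0.06725 m/d → t_A = 273/0.06725 = 4059 d
Zone B: v = q/n = 0.008070/0.10 = 0.08070 m/d → t_B = 205/0.08070 = 2540 d
Zone C: v = q/n = 0.008070/0.36 = 0.02242 m/d → t_C = 108/0.02242 = 4818 d
Total t = 4059 + 2540 + 4818 = 11420 d
   = 11420 / 365 = 31.3 yr

31.3 years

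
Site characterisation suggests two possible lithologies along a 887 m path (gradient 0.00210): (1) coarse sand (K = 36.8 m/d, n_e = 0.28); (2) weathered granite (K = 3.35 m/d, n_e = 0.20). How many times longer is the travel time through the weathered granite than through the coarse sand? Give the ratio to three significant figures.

7.85

Unit 1 (coarse sand): v = 36.8×0.0021/0.28 = 0.2760 m/d, t = 887/0.2760 = 3214 d
Unit 2 (weathered granite): v = 3.35×0.0021/0.20 = 0.03518 m/d, t = 887/0.03518 = 25220 d
t(weathered granite) / t(coarse sand) = 25220/3214 = 7.85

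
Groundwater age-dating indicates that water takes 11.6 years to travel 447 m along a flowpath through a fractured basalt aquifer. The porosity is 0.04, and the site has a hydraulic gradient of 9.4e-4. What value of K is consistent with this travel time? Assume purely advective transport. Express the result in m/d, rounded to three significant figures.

4.49 m/d

t = 11.6 years = 4234 d
v = L / t = 447 / 4234 = 0.1056 m/d
K = v · n / i = 0.1056 × 0.04 / 9.4e-4 = 4.49 m/d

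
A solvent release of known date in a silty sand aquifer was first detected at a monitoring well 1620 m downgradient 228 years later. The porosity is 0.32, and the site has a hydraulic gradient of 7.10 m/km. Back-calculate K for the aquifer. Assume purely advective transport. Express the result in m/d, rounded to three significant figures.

0.877 m/d

t = 228 years = 83220 d
v = L / t = 1620 / 83220 = 0.01947 m/d
K = v · n / i = 0.01947 × 0.32 / 0.0071 = 0.877 m/d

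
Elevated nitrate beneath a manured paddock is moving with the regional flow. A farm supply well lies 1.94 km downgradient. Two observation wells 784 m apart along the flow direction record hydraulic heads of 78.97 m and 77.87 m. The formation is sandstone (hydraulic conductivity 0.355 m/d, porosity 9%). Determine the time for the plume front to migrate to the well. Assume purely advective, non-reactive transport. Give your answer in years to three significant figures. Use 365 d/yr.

960 years

Hydraulic gradient i = (78.97 − 77.87) / 784 = 1.10 / 784 = 0.001403
q = Ki = 0.355 × 0.001403 = 4.981e-4 m/d
Seepage velocity v = q / n = 4.981e-4 / 0.09 = 0.005534 m/d
L = 1.94 km = 1940 m
t = L / v = 1940 / 0.005534 = 350500 d
   = 350500 / 365 = 960 yr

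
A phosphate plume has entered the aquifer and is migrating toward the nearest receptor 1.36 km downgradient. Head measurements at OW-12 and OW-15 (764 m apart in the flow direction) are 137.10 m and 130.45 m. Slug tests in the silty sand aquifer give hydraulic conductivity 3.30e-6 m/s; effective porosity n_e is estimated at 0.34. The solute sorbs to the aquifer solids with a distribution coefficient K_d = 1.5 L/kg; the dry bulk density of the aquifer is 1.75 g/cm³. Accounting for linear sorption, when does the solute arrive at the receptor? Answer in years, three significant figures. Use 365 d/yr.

Hydraulic gradient i = (137.10 − 130.45) / 764 = 6.65 / 764 = 0.008704
K = 3.30e-6 m/s × 86400 s/d = 0.2851 m/d
Darcy flux q = K·i = 0.2851 × 0.008704 = 0.002482 m/d
v = Ki/n = 0.2851·0.008704/0.34 = 0.007299 m/d
Retardation R = 1 + ρ_b·K_d/n = 1 + 1.75×1.5/0.34 = 8.721
Contaminant velocity v_c = v/R = 0.007299/8.721 = 8.370e-4 m/d
L = 1.36 km = 1360 m
t = L/v_c = 1360/8.370e-4 = 1.625e6 d
   = 1.625e6/365 = 4450 yr

4450 years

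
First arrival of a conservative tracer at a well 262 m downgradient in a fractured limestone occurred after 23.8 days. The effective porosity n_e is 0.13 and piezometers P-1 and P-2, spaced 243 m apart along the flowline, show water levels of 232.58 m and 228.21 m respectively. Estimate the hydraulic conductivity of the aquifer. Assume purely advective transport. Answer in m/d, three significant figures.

79.6 m/d

Hydraulic gradient i = (232.58 − 228.21) / 243 = 4.37 / 243 = 0.01798
v = L / t = 262 / 23.8 = 11.01 m/d
K = v · n / i = 11.01 × 0.13 / 0.01798 = 79.6 m/d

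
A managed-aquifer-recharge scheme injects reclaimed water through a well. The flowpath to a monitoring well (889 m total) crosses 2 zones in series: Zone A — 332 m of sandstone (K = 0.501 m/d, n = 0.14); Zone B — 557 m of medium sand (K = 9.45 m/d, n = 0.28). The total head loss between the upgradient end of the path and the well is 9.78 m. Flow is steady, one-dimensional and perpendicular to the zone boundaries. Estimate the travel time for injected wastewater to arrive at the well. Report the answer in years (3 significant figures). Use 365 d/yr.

Steady 1-D flow in series ⇒ the Darcy flux q is identical in every zone and the zone head losses add (resistances L/K in series).
Σ(L/K) = 332/0.501 + 557/9.45 = 662.7 + 58.94 = 721.6 d
q = ΔH / Σ(L/K) = 9.78 / 721.6 = 0.01355 m/d (same in every zone)
Zone A: v = q/n = 0.01355/0.14 = 0.09681 m/d → t_A = 332/0.09681 = 3430 d
Zone B: v = q/n = 0.01355/0.28 = 0.04840 m/d → t_B = 557/0.04840 = 11510 d
Total t = 3430 + 11510 = 14940 d
   = 14940 / 365 = 40.9 yr

40.9 years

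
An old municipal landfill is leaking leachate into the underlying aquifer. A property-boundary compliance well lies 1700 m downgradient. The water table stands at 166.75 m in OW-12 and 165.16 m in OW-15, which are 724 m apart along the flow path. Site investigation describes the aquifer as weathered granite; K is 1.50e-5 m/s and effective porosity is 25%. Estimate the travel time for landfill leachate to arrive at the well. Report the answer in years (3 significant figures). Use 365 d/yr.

Hydraulic gradient i = (166.75 − 165.16) / 724 = 1.59 / 724 = 0.002196
K = 1.50e-5 m/s × 86400 s/d = 1.296 m/d
Specific discharge q = 1.296 × 0.002196 = 0.002846 m/d
v_s = q/n_e = 0.002846/0.25 = 0.01138 m/d
t = L / v = 1700 / 0.01138 = 149300 d
   = 149300 / 365 = 409 yr

409 years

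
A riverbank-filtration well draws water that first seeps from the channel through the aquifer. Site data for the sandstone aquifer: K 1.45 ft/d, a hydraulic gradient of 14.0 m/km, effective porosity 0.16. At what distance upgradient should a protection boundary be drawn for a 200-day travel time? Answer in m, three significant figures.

K = 1.45 ft/d × 0.3048 = 0.4420 m/d
Darcy flux q = K·i = 0.4420 × 0.014 = 0.006187 m/d
Average linear velocity = 0.006187 / 0.16 = 0.03867 m/d
L = v × T = 0.03867 × 200 = 7.734 m

7.73 m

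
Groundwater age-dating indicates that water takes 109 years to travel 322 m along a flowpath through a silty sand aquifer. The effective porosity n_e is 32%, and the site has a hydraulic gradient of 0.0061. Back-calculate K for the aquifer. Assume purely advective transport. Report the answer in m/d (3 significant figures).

0.425 m/d

t = 109 years = 39790 d
v = L / t = 322 / 39790 = 0.008094 m/d
K = v · n / i = 0.008094 × 0.32 / 0.0061 = 0.425 m/d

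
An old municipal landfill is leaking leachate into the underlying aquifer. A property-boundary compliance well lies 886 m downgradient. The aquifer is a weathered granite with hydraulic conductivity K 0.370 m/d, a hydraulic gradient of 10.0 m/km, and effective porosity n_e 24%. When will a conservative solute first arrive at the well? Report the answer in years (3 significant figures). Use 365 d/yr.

q = Ki = 0.370 × 0.010 = 0.003700 m/d
v_s = q/n_e = 0.003700/0.24 = 0.01542 m/d
t = L / v = 886 / 0.01542 = 57470 d
   = 57470 / 365 = 157 yr

157 years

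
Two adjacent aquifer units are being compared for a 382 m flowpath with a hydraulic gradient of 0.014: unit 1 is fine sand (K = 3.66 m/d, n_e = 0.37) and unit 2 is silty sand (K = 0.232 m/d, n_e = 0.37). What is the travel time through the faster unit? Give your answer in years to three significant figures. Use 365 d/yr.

Unit 1 (fine sand): v = 3.66×0.014/0.37 = 0.1385 m/d, t = 382/0.1385 = 2758 d
Unit 2 (silty sand): v = 0.232×0.014/0.37 = 0.008778 m/d, t = 382/0.008778 = 43520 d
Faster: 2758 d / 365 = 7.56 yr

7.56 years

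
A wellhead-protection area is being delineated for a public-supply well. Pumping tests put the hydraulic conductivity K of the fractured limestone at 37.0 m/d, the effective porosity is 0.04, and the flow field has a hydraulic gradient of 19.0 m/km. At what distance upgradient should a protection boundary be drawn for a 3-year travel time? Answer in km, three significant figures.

q = Ki = 37.0 × 0.019 = 0.7030 m/d
Seepage velocity v = q / n = 0.7030 / 0.04 = 17.58 m/d
T = 3 yr × 365 = 1095 d
L = v × T = 17.58 × 1095 = 19240 m
   = 19.2 km

19.2 km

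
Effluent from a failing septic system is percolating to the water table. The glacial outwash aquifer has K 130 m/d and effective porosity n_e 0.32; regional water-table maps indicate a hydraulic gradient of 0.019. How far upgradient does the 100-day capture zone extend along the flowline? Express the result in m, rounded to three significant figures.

772 m

Specific discharge q = 130 × 0.019 = 2.470 m/d
Seepage velocity v = q / n = 2.470 / 0.32 = 7.719 m/d
L = v × T = 7.719 × 100 = 771.9 m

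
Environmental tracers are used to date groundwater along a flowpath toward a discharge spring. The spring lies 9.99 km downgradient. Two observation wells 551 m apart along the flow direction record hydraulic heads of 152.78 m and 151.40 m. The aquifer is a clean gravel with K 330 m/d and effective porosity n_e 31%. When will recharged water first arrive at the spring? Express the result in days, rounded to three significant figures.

3750 days

Hydraulic gradient i = (152.78 − 151.40) / 551 = 1.38 / 551 = 0.002505
q = Ki = 330 × 0.002505 = 0.8265 m/d
v_s = q/n_e = 0.8265/0.31 = 2.666 m/d
L = 9.99 km = 9990 m
t = L / v = 9990 / 2.666 = 3747 d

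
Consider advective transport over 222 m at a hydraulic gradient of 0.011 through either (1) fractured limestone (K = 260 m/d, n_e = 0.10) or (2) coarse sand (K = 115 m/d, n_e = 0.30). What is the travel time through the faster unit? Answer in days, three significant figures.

Unit 1 (fractured limestone): v = 260×0.011/0.10 = 28.60 m/d, t = 222/28.60 = 7.762 d
Unit 2 (coarse sand): v = 115×0.011/0.30 = 4.217 m/d, t = 222/4.217 = 52.65 d
Faster unit: t = 7.76 d

7.76 days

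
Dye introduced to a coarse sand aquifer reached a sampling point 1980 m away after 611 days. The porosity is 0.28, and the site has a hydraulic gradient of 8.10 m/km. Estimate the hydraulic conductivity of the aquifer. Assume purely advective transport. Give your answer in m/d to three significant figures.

v = L / t = 1980 / 611 = 3.241 m/d
K = v · n / i = 3.241 × 0.28 / 0.0081 = 112 m/d

112 m/d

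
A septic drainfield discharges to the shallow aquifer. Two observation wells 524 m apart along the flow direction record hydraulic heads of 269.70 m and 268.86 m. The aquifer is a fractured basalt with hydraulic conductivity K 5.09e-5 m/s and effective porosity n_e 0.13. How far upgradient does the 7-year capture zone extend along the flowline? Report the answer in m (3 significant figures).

Hydraulic gradient i = (269.70 − 268.86) / 524 = 0.84 / 524 = 0.001603
K = 5.09e-5 m/s × 86400 s/d = 4.398 m/d
Darcy flux q = K·i = 4.398 × 0.001603 = 0.007050 m/d
Seepage velocity v = q / n = 0.007050 / 0.13 = 0.05423 m/d
T = 7 yr × 365 = 2555 d
L = v × T = 0.05423 × 2555 = 138.6 m

139 m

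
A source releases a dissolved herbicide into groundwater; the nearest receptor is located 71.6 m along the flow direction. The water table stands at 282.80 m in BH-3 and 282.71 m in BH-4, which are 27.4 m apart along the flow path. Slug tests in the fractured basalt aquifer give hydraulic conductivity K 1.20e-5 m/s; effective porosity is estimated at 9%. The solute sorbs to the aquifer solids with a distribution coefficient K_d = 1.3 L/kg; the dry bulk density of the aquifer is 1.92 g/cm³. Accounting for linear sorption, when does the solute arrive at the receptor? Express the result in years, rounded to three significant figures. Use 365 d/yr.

Hydraulic gradient i = (282.80 − 282.71) / 27.4 = 0.09 / 27.4 = 0.003285
K = 1.20e-5 m/s × 86400 s/d = 1.037 m/d
Specific discharge q = 1.037 × 0.003285 = 0.003406 m/d
v_s = q/n_e = 0.003406/0.09 = 0.03784 m/d
Retardation R = 1 + ρ_b·K_d/n = 1 + 1.92×1.3/0.09 = 28.73
Contaminant velocity v_c = v/R = 0.03784/28.73 = 0.001317 m/d
t = L/v_c = 71.6/0.001317 = 54370 d
   = 54370/365 = 149 yr

149 years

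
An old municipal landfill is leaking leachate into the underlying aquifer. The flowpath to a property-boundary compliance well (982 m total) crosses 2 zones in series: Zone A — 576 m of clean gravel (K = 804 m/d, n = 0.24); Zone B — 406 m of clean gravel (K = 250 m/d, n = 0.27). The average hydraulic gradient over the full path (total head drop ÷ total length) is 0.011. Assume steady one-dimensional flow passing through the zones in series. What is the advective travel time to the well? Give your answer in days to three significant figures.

For zones in series the flux q is common to all zones; the equivalent conductivity is the harmonic (thickness-weighted) mean, K_eq = L_total / Σ(L_j/K_j).
Σ(L/K) = 576/804 + 406/250 = 0.7164 + 1.624 = 2.340 d
K_eq = L_total / Σ(L/K) = 982 / 2.340 = 419.6 m/d
q = K_eq · i = 419.6 × 0.011 = 4.615 m/d (same in every zone)
Zone A: v = q/n = 4.615/0.24 = 19.23 m/d → t_A = 576/19.23 = 29.95 d
Zone B: v = q/n = 4.615/0.27 = 17.09 m/d → t_B = 406/17.09 = 23.75 d
Total t = 29.95 + 23.75 = 53.70 d

53.7 days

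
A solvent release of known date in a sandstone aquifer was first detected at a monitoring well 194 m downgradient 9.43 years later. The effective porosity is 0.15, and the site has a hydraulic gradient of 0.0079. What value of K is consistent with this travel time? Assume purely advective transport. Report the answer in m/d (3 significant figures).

t = 9.43 years = 3442 d
v = L / t = 194 / 3442 = 0.05636 m/d
K = v · n / i = 0.05636 × 0.15 / 0.0079 = 1.07 m/d

1.07 m/d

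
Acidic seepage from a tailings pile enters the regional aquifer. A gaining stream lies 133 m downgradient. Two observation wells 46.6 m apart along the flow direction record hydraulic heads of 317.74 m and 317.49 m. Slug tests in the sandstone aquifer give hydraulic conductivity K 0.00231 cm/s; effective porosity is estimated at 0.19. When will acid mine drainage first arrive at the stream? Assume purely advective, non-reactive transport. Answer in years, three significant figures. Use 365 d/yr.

6.47 years

Hydraulic gradient i = (317.74 − 317.49) / 46.6 = 0.25 / 46.6 = 0.005365
K = 0.00231 cm/s × 864 = 1.996 m/d
q = Ki = 1.996 × 0.005365 = 0.01071 m/d
Seepage velocity v = q / n = 0.01071 / 0.19 = 0.05635 m/d
t = L / v = 133 / 0.05635 = 2360 d
   = 2360 / 365 = 6.47 yr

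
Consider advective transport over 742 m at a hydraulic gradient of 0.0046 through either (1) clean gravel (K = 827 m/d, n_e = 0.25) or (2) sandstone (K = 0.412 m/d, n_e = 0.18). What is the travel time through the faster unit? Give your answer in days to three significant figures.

Unit 1 (clean gravel): v = 827×0.0046/0.25 = 15.22 m/d, t = 742/15.22 = 48.76 d
Unit 2 (sandstone): v = 0.412×0.0046/0.18 = 0.01053 m/d, t = 742/0.01053 = 70470 d
Faster unit: t = 48.8 d

48.8 days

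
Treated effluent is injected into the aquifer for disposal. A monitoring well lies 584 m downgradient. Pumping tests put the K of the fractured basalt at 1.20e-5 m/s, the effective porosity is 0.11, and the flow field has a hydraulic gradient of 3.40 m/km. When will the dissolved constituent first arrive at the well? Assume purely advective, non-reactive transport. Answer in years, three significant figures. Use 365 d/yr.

K = 1.20e-5 m/s × 86400 s/d = 1.037 m/d
Specific discharge q = 1.037 × 0.0034 = 0.003525 m/d
Seepage velocity v = q / n = 0.003525 / 0.11 = 0.03205 m/d
t = L / v = 584 / 0.03205 = 18220 d
   = 18220 / 365 = 49.9 yr

49.9 years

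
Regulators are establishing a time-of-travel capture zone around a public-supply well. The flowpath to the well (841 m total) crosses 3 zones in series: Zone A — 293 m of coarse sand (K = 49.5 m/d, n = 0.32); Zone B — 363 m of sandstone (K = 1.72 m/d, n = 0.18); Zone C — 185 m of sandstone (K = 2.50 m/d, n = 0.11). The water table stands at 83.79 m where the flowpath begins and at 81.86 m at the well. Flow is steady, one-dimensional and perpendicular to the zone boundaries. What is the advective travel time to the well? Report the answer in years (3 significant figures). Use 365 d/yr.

74.1 years

Total head drop ΔH = 83.79 − 81.86 = 1.93 m
Continuity: the same q passes through each zone, so ΔH = q·Σ(L_j/K_j) — the zones act as resistances in series.
Σ(L/K) = 293/49.5 + 363/1.72 + 185/2.50 = 5.919 + 211.0 + 74.00 = 291.0 d
q = ΔH / Σ(L/K) = 1.93 / 291.0 = 0.006633 m/d (same in every zone)
Zone A: v = q/n = 0.006633/0.32 = 0.02073 m/d → t_A = 293/0.02073 = 14140 d
Zone B: v = q/n = 0.006633/0.18 = 0.03685 m/d → t_B = 363/0.03685 = 9851 d
Zone C: v = q/n = 0.006633/0.11 = 0.06030 m/d → t_C = 185/0.06030 = 3068 d
Total t = 14140 + 9851 + 3068 = 27050 d
   = 27050 / 365 = 74.1 yr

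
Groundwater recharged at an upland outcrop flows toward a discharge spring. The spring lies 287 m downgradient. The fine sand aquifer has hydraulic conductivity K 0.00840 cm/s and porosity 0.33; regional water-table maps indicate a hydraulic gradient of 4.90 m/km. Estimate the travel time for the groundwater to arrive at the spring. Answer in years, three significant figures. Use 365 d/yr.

7.30 years

K = 0.00840 cm/s × 864 = 7.258 m/d
Specific discharge q = 7.258 × 0.0049 = 0.03556 m/d
v_s = q/n_e = 0.03556/0.33 = 0.1078 m/d
t = L / v = 287 / 0.1078 = 2663 d
   = 2663 / 365 = 7.30 yr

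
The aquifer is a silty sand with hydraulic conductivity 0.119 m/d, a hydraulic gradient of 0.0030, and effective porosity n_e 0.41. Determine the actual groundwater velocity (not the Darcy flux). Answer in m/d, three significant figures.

Specific discharge q = 0.119 × 0.0030 = 3.570e-4 m/d
v = Ki/n = 0.119·0.0030/0.41 = 8.707e-4 m/d

8.71e-4 m/d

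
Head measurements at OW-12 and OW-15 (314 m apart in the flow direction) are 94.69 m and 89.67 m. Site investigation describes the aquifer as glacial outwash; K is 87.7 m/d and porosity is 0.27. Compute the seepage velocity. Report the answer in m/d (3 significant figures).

Hydraulic gradient i = (94.69 − 89.67) / 314 = 5.02 / 314 = 0.01599
Darcy flux q = K·i = 87.7 × 0.01599 = 1.402 m/d
v = Ki/n = 87.7·0.01599/0.27 = 5.193 m/d

5.19 m/d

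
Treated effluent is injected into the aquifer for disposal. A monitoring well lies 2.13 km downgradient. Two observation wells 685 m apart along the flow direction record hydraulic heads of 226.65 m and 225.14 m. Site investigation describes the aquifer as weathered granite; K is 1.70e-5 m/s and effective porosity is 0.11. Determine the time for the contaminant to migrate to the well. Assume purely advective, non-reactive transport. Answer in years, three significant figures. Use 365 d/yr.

Hydraulic gradient i = (226.65 − 225.14) / 685 = 1.51 / 685 = 0.002204
K = 1.70e-5 m/s × 86400 s/d = 1.469 m/d
Specific discharge q = 1.469 × 0.002204 = 0.003238 m/d
v_s = q/n_e = 0.003238/0.11 = 0.02943 m/d
L = 2.13 km = 2130 m
t = L / v = 2130 / 0.02943 = 72360 d
   = 72360 / 365 = 198 yr

198 years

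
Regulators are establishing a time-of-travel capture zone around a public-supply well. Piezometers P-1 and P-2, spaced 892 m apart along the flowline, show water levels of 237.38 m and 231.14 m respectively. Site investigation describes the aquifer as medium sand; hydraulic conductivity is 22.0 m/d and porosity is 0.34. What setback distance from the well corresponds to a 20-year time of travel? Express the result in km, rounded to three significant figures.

3.30 km

Hydraulic gradient i = (237.38 − 231.14) / 892 = 6.24 / 892 = 0.006996
q = Ki = 22.0 × 0.006996 = 0.1539 m/d
v_s = q/n_e = 0.1539/0.34 = 0.4527 m/d
T = 20 yr × 365 = 7300 d
L = v × T = 0.4527 × 7300 = 3304 m
   = 3.30 km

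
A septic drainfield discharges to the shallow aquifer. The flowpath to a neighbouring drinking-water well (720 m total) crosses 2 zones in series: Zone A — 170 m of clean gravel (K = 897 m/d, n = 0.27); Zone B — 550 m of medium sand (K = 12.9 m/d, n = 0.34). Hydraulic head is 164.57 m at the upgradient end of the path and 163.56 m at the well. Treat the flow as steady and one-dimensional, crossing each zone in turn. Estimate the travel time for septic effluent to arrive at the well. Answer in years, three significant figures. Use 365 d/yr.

27.1 years

Total head drop ΔH = 164.57 − 163.56 = 1.01 m
Steady 1-D flow in series ⇒ the Darcy flux q is identical in every zone and the zone head losses add (resistances L/K in series).
Σ(L/K) = 170/897 + 550/12.9 = 0.1895 + 42.64 = 42.83 d
q = ΔH / Σ(L/K) = 1.01 / 42.83 = 0.02358 m/d (same in every zone)
Zone A: v = q/n = 0.02358/0.27 = 0.08735 m/d → t_A = 170/0.08735 = 1946 d
Zone B: v = q/n = 0.02358/0.34 = 0.06937 m/d → t_B = 550/0.06937 = 7929 d
Total t = 1946 + 7929 = 9875 d
   = 9875 / 365 = 27.1 yr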